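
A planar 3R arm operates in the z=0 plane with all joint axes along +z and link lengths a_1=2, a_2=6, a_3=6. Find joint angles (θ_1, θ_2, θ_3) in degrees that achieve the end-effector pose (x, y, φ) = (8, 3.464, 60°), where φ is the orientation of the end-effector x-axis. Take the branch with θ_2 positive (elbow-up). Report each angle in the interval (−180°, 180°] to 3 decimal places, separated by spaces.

-120.000 119.999 60.001

wrist centre = target − a_3·(cos φ, sin φ) = (5.0000, -1.7322)
cos θ_2 = (28.0004−2²−6²)/(2·2·6) = -0.5000; θ_2 = 119.9990° (elbow-up)
β = atan2(-1.7322,5.0000) = -19.1076°; ψ = atan2(5.1962,-0.9999) = 100.8924°
θ_1 = β − ψ = -120.0000°
θ_3 = φ − θ_1 − θ_2 = 60.0010° (wrapped to (-180°,180°])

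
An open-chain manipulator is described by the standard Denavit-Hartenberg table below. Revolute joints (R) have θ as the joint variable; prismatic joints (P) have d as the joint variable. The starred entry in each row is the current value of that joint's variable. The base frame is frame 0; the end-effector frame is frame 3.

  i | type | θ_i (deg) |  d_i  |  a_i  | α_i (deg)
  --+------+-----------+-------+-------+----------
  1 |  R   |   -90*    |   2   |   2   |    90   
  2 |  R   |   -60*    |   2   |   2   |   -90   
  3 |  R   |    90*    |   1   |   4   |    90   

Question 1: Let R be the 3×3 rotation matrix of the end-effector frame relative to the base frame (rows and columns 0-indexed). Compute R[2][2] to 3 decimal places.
End-effector z-axis (col 2 of R) = (-0.0000,-0.5000,-0.8660)
R[2][2] = -0.8660

-0.866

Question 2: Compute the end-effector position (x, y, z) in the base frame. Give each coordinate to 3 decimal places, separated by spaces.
2.000 -3.866 0.768

after link 1: o_1 = (0.0000, -2.0000, 2.0000)
after link 2: o_2 = (-2.0000, -3.0000, 0.2679)
after link 3: o_3 = (2.0000, -3.8660, 0.7679)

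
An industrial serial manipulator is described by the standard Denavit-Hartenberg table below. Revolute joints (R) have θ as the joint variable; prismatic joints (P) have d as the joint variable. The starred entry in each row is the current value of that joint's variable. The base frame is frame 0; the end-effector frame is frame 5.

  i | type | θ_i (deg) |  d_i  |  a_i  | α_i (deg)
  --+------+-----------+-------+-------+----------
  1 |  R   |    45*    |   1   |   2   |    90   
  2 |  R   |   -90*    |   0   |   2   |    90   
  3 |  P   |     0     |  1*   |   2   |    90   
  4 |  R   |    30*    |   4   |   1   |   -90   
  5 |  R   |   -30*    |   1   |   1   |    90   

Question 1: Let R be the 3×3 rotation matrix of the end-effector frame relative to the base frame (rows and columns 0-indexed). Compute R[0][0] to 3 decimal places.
End-effector x-axis (col 0 of R) = (-0.6597,0.0474,-0.7500)
R[0][0] = -0.6597

-0.660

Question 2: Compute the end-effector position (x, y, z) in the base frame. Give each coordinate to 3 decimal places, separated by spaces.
after link 1: o_1 = (1.4142, 1.4142, 1.0000)
after link 2: o_2 = (1.4142, 1.4142, -1.0000)
after link 3: o_3 = (0.7071, 0.7071, -3.0000)
after link 4: o_4 = (-2.4749, 3.1820, -3.8660)
after link 5: o_5 = (-3.7470, 2.6170, -4.1160)

-3.747 2.617 -4.116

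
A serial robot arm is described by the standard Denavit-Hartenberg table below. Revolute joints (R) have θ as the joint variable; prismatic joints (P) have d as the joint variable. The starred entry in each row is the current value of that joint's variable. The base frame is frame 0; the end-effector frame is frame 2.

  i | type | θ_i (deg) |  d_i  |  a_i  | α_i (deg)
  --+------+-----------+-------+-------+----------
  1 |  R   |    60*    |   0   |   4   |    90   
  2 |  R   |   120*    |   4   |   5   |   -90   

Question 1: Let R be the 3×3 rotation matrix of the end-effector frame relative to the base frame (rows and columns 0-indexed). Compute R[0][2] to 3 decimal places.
-0.433

End-effector z-axis (col 2 of R) = (-0.4330,-0.7500,-0.5000)
R[0][2] = -0.4330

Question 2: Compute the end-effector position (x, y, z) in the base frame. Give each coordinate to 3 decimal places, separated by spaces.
4.214 -0.701 4.330

after link 1: o_1 = (2.0000, 3.4641, 0.0000)
after link 2: o_2 = (4.2141, -0.7010, 4.3301)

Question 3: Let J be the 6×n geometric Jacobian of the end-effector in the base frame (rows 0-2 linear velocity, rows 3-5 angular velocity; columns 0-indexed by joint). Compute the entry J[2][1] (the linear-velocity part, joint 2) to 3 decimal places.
-2.500

axis z_1 = (0.8660,-0.5000,0.0000); lever o_n−o_1 = (2.2141,-4.1651,4.3301)
cross product → J_v[:, 1] = (-2.1651,-3.7500,-2.5000)
J_ω[:, 1] = z_1
entry J[2][1] = -2.5000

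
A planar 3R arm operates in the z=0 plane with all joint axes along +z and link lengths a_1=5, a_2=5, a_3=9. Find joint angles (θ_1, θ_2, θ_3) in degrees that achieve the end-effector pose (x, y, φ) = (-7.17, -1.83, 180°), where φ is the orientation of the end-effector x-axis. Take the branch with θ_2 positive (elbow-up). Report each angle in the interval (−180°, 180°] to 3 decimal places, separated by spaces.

-120.001 150.002 149.999

wrist centre = target − a_3·(cos φ, sin φ) = (1.8300, -1.8300)
cos θ_2 = (6.6978−5²−5²)/(2·5·5) = -0.8660; θ_2 = 150.0021° (elbow-up)
β = atan2(-1.8300,1.8300) = -45.0000°; ψ = atan2(2.4998,0.6698) = 75.0011°
θ_1 = β − ψ = -120.0011°
θ_3 = φ − θ_1 − θ_2 = 149.9989° (wrapped to (-180°,180°])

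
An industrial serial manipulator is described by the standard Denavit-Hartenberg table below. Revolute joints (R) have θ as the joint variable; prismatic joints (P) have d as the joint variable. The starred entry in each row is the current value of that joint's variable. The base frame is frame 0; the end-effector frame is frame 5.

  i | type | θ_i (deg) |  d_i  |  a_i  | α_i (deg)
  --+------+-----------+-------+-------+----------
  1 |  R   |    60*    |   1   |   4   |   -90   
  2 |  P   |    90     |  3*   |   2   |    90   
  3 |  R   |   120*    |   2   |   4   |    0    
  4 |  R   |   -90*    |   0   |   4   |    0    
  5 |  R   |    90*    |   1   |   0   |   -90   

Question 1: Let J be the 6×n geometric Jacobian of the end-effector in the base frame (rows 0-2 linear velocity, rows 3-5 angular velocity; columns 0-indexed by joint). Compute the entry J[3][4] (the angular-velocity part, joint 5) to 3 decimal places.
0.500

axis z_4 = (0.5000,0.8660,0.0000); lever o_n−o_4 = (0.5000,0.8660,0.0000)
cross product → J_v[:, 4] = (-0.0000,0.0000,0.0000)
J_ω[:, 4] = z_4
entry J[3][4] = 0.5000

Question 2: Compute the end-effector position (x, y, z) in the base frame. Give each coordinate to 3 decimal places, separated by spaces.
after link 1: o_1 = (2.0000, 3.4641, 1.0000)
after link 2: o_2 = (-0.5981, 4.9641, -1.0000)
after link 3: o_3 = (-2.5981, 8.4282, 1.0000)
after link 4: o_4 = (-4.3301, 9.4282, -2.4641)
after link 5: o_5 = (-3.8301, 10.2942, -2.4641)

-3.830 10.294 -2.464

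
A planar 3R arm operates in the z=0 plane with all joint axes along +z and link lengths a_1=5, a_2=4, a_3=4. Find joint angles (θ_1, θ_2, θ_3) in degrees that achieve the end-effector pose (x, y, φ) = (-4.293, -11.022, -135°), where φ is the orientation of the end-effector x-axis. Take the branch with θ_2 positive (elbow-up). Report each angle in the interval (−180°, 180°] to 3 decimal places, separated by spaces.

-120.003 45.009 -60.006

wrist centre = target − a_3·(cos φ, sin φ) = (-1.4646, -8.1936)
cos θ_2 = (69.2796−5²−4²)/(2·5·4) = 0.7070; θ_2 = 45.0094° (elbow-up)
β = atan2(-8.1936,-1.4646) = -100.1344°; ψ = atan2(2.8289,7.8280) = 19.8690°
θ_1 = β − ψ = -120.0034°
θ_3 = φ − θ_1 − θ_2 = -60.0060° (wrapped to (-180°,180°])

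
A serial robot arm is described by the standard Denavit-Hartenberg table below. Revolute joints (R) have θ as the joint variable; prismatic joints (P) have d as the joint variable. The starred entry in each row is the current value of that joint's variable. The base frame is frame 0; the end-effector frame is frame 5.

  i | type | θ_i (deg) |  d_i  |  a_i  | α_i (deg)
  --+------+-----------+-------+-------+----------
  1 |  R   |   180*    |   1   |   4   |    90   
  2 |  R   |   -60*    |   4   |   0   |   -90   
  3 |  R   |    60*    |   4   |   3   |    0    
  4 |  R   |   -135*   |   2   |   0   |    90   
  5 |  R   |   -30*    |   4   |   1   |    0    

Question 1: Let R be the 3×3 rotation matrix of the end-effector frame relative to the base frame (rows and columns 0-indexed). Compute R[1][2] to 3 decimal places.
0.259

End-effector z-axis (col 2 of R) = (0.4830,0.2588,0.8365)
R[1][2] = 0.2588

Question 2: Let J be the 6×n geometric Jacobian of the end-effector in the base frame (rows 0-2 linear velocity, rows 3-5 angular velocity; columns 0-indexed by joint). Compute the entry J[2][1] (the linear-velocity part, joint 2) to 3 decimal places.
3.693

axis z_1 = (0.0000,1.0000,0.0000); lever o_n−o_1 = (-3.6934,3.2737,4.6029)
cross product → J_v[:, 1] = (4.6029,-0.0000,3.6934)
J_ω[:, 1] = z_1
entry J[2][1] = 3.6934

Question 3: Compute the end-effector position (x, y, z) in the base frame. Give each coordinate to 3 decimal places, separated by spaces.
after link 1: o_1 = (-4.0000, 0.0000, 1.0000)
after link 2: o_2 = (-4.0000, 4.0000, 1.0000)
after link 3: o_3 = (-8.2141, 1.4019, 1.7010)
after link 4: o_4 = (-9.9462, 1.4019, 2.7010)
after link 5: o_5 = (-7.6934, 3.2737, 5.6029)

-7.693 3.274 5.603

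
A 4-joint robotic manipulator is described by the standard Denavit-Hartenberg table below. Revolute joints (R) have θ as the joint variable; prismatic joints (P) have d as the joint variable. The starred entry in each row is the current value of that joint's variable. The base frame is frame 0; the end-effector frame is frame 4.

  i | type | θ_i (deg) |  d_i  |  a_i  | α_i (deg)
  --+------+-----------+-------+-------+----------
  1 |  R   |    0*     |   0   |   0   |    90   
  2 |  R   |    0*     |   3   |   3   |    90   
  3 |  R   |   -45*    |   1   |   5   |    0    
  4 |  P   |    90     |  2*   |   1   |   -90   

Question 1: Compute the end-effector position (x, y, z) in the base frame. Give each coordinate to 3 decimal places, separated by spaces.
after link 1: o_1 = (0.0000, 0.0000, 0.0000)
after link 2: o_2 = (3.0000, -3.0000, 0.0000)
after link 3: o_3 = (6.5355, 0.5355, -1.0000)
after link 4: o_4 = (7.2426, -0.1716, -3.0000)

7.243 -0.172 -3.000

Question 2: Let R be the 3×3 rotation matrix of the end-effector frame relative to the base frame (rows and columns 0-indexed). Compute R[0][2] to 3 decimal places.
End-effector z-axis (col 2 of R) = (-0.7071,-0.7071,0.0000)
R[0][2] = -0.7071

-0.707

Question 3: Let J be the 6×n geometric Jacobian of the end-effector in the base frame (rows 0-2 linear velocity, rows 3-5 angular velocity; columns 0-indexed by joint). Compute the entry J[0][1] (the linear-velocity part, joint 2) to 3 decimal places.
axis z_1 = (0.0000,-1.0000,0.0000); lever o_n−o_1 = (7.2426,-0.1716,-3.0000)
cross product → J_v[:, 1] = (3.0000,0.0000,7.2426)
J_ω[:, 1] = z_1
entry J[0][1] = 3.0000

3.000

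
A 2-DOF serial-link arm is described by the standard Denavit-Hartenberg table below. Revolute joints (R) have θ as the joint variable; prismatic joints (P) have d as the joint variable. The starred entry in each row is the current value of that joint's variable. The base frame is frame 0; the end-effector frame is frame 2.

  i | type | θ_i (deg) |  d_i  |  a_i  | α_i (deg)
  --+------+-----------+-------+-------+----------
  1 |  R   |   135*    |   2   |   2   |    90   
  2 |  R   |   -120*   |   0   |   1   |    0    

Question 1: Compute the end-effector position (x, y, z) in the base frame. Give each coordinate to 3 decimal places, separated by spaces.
after link 1: o_1 = (-1.4142, 1.4142, 2.0000)
after link 2: o_2 = (-1.0607, 1.0607, 1.1340)

-1.061 1.061 1.134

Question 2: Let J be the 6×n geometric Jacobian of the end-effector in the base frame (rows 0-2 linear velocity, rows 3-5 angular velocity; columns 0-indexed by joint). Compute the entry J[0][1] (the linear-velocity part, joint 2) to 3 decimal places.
axis z_1 = (0.7071,0.7071,0.0000); lever o_n−o_1 = (0.3536,-0.3536,-0.8660)
cross product → J_v[:, 1] = (-0.6124,0.6124,-0.5000)
J_ω[:, 1] = z_1
entry J[0][1] = -0.6124

-0.612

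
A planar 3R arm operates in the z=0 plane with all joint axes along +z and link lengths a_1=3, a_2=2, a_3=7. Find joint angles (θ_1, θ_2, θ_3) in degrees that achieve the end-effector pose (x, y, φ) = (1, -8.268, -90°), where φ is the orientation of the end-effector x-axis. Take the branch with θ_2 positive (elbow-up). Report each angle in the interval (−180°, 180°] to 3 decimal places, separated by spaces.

-90.002 149.999 -149.997

wrist centre = target − a_3·(cos φ, sin φ) = (1.0000, -1.2680)
cos θ_2 = (2.6078−3²−2²)/(2·3·2) = -0.8660; θ_2 = 149.9988° (elbow-up)
β = atan2(-1.2680,1.0000) = -51.7392°; ψ = atan2(1.0000,1.2680) = 38.2625°
θ_1 = β − ψ = -90.0017°
θ_3 = φ − θ_1 − θ_2 = -149.9971° (wrapped to (-180°,180°])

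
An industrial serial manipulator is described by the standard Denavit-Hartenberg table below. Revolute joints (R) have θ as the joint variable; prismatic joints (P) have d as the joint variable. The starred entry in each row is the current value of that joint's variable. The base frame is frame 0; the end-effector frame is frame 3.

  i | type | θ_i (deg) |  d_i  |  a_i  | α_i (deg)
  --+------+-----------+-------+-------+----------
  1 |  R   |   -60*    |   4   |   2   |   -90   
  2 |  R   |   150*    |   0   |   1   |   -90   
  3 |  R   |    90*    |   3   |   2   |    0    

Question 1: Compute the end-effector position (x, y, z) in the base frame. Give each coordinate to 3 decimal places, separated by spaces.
-1.915 -0.683 6.098

after link 1: o_1 = (1.0000, -1.7321, 4.0000)
after link 2: o_2 = (0.5670, -0.9821, 3.5000)
after link 3: o_3 = (-1.9151, -0.6830, 6.0981)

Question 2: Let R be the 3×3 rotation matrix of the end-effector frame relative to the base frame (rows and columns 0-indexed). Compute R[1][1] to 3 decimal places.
-0.750

End-effector y-axis (col 1 of R) = (0.4330,-0.7500,0.5000)
R[1][1] = -0.7500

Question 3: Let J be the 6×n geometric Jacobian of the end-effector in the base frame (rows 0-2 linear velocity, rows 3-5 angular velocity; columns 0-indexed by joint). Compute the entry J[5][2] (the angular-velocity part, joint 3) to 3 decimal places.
axis z_2 = (-0.2500,0.4330,0.8660); lever o_n−o_2 = (-2.4821,0.2990,2.5981)
cross product → J_v[:, 2] = (0.8660,-1.5000,1.0000)
J_ω[:, 2] = z_2
entry J[5][2] = 0.8660

0.866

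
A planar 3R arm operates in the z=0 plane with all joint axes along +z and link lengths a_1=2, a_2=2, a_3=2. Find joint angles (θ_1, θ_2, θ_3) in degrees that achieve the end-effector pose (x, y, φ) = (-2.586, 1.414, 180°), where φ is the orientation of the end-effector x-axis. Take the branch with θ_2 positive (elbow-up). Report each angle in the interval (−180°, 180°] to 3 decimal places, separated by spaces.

45.009 135.004 -0.012

wrist centre = target − a_3·(cos φ, sin φ) = (-0.5860, 1.4140)
cos θ_2 = (2.3428−2²−2²)/(2·2·2) = -0.7072; θ_2 = 135.0036° (elbow-up)
β = atan2(1.4140,-0.5860) = 112.5104°; ψ = atan2(1.4141,0.5857) = 67.5018°
θ_1 = β − ψ = 45.0087°
θ_3 = φ − θ_1 − θ_2 = -0.0122° (wrapped to (-180°,180°])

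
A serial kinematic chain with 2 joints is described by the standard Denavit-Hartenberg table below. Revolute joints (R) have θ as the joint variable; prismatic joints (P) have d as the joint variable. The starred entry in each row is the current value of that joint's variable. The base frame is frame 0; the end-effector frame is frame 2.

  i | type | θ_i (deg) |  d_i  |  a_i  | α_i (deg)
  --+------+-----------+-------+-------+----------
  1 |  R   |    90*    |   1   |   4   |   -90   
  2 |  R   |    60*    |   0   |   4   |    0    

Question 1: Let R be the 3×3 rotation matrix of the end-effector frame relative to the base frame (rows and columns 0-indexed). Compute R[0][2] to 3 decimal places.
-1.000

End-effector z-axis (col 2 of R) = (-1.0000,0.0000,0.0000)
R[0][2] = -1.0000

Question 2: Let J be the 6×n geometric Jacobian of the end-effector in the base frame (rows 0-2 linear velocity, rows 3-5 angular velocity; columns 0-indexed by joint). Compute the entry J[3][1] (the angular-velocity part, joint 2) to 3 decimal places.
-1.000

axis z_1 = (-1.0000,0.0000,0.0000); lever o_n−o_1 = (-0.0000,2.0000,-3.4641)
cross product → J_v[:, 1] = (-0.0000,-3.4641,-2.0000)
J_ω[:, 1] = z_1
entry J[3][1] = -1.0000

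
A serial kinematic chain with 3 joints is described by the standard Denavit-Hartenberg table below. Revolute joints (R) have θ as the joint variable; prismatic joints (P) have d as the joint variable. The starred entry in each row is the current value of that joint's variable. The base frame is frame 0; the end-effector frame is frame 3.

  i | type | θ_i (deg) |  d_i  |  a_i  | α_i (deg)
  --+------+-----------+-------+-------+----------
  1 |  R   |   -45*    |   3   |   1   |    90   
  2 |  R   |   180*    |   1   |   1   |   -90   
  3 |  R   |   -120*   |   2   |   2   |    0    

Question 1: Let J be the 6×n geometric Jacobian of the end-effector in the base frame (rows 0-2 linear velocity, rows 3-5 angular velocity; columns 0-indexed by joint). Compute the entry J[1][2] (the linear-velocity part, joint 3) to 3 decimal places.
0.518

axis z_2 = (-0.0000,-0.0000,-1.0000); lever o_n−o_2 = (-0.5176,-1.9319,-2.0000)
cross product → J_v[:, 2] = (-1.9319,0.5176,0.0000)
J_ω[:, 2] = z_2
entry J[1][2] = 0.5176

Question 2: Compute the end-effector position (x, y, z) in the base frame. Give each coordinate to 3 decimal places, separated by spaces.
after link 1: o_1 = (0.7071, -0.7071, 3.0000)
after link 2: o_2 = (-0.7071, -0.7071, 3.0000)
after link 3: o_3 = (-1.2247, -2.6390, 1.0000)

-1.225 -2.639 1.000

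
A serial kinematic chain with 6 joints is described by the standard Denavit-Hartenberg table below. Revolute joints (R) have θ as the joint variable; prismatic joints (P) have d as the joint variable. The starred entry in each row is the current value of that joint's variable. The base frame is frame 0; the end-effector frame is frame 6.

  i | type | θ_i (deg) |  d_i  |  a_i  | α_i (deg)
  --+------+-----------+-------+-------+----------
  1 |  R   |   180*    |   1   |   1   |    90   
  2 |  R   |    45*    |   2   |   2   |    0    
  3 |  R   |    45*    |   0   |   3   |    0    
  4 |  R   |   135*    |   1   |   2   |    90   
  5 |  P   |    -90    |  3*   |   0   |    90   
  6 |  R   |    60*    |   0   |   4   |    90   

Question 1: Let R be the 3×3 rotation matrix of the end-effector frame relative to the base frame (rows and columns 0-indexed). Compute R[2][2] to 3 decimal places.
End-effector z-axis (col 2 of R) = (-0.3536,-0.8660,-0.3536)
R[2][2] = -0.3536

-0.354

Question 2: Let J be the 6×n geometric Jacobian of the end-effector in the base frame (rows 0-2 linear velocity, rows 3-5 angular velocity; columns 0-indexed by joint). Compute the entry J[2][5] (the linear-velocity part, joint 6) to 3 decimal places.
1.414

axis z_5 = (-0.7071,-0.0000,0.7071); lever o_n−o_5 = (2.4495,-2.0000,2.4495)
cross product → J_v[:, 5] = (1.4142,3.4641,1.4142)
J_ω[:, 5] = z_5
entry J[2][5] = 1.4142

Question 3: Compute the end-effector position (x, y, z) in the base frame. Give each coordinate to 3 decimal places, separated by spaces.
after link 1: o_1 = (-1.0000, 0.0000, 1.0000)
after link 2: o_2 = (-2.4142, 2.0000, 2.4142)
after link 3: o_3 = (-2.4142, 2.0000, 5.4142)
after link 4: o_4 = (-1.0000, 3.0000, 4.0000)
after link 5: o_5 = (1.1213, 3.0000, 6.1213)
after link 6: o_6 = (3.5708, 1.0000, 8.5708)

3.571 1.000 8.571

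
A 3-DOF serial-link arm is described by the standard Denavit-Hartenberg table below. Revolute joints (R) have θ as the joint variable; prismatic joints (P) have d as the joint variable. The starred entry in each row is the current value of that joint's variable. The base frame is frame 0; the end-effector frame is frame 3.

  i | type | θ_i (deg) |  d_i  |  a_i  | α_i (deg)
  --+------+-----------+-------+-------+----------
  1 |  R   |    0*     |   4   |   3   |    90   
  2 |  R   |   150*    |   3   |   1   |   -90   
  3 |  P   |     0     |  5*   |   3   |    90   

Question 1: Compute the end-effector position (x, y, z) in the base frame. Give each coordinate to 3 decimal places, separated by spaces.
after link 1: o_1 = (3.0000, 0.0000, 4.0000)
after link 2: o_2 = (2.1340, -3.0000, 4.5000)
after link 3: o_3 = (-2.9641, -3.0000, 1.6699)

-2.964 -3.000 1.670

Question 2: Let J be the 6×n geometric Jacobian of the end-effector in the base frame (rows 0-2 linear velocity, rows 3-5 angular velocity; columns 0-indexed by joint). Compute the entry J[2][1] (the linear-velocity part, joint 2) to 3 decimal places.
-5.964

axis z_1 = (0.0000,-1.0000,0.0000); lever o_n−o_1 = (-5.9641,-3.0000,-2.3301)
cross product → J_v[:, 1] = (2.3301,-0.0000,-5.9641)
J_ω[:, 1] = z_1
entry J[2][1] = -5.9641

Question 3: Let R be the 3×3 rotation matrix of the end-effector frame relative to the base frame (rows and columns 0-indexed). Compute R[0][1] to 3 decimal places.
-0.500

End-effector y-axis (col 1 of R) = (-0.5000,-0.0000,-0.8660)
R[0][1] = -0.5000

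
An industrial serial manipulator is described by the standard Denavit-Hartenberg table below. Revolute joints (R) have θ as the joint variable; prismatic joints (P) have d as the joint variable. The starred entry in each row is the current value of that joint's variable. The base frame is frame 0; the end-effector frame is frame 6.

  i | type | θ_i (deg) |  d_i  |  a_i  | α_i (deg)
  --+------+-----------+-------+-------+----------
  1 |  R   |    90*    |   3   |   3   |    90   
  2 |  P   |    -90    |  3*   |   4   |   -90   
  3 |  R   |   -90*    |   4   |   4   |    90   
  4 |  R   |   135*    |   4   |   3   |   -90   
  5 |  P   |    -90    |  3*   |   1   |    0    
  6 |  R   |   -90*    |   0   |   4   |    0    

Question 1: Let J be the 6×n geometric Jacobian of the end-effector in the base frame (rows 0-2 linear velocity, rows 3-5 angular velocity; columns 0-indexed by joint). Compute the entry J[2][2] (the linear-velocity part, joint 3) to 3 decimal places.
-2.586

axis z_2 = (0.0000,1.0000,0.0000); lever o_n−o_2 = (2.5858,1.1716,5.0000)
cross product → J_v[:, 2] = (5.0000,-0.0000,-2.5858)
J_ω[:, 2] = z_2
entry J[2][2] = -2.5858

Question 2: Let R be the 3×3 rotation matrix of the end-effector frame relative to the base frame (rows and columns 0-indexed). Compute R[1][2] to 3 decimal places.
-0.707

End-effector z-axis (col 2 of R) = (-0.7071,-0.7071,0.0000)
R[1][2] = -0.7071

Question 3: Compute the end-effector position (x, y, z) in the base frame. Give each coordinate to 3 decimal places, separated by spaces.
after link 1: o_1 = (0.0000, 3.0000, 3.0000)
after link 2: o_2 = (3.0000, 3.0000, -1.0000)
after link 3: o_3 = (7.0000, 7.0000, -1.0000)
after link 4: o_4 = (4.8787, 9.1213, 3.0000)
after link 5: o_5 = (2.7574, 7.0000, 4.0000)
after link 6: o_6 = (5.5858, 4.1716, 4.0000)

5.586 4.172 4.000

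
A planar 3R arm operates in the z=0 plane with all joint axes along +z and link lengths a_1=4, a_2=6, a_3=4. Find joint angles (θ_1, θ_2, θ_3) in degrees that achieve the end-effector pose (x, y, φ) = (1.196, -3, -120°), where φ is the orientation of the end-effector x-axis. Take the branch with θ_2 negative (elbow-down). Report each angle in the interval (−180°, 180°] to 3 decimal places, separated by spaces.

wrist centre = target − a_3·(cos φ, sin φ) = (3.1960, 0.4641)
cos θ_2 = (10.4298−4²−6²)/(2·4·6) = -0.8660; θ_2 = -150.0023° (elbow-down)
β = atan2(0.4641,3.1960) = 8.2624°; ψ = atan2(-2.9998,-1.1963) = -111.7414°
θ_1 = β − ψ = 120.0038°
θ_3 = φ − θ_1 − θ_2 = -90.0015° (wrapped to (-180°,180°])

120.004 -150.002 -90.001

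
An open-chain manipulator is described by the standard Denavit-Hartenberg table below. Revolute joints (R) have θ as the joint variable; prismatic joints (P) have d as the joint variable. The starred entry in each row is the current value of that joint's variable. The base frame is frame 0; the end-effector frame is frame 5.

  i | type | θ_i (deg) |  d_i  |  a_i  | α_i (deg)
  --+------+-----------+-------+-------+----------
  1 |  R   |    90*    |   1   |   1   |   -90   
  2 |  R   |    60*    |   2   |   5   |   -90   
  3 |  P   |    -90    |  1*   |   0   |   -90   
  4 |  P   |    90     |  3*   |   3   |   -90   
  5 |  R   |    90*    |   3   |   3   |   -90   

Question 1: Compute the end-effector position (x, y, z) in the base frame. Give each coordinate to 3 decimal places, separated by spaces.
1.000 5.232 -2.330

after link 1: o_1 = (0.0000, 1.0000, 1.0000)
after link 2: o_2 = (-2.0000, 3.5000, -3.3301)
after link 3: o_3 = (-2.0000, 2.6340, -3.8301)
after link 4: o_4 = (-2.0000, 6.7321, -4.9282)
after link 5: o_5 = (1.0000, 5.2321, -2.3301)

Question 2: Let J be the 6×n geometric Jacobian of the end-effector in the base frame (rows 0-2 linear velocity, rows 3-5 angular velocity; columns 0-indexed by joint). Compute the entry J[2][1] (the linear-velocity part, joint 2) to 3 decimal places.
-4.232

axis z_1 = (-1.0000,0.0000,0.0000); lever o_n−o_1 = (1.0000,4.2321,-3.3301)
cross product → J_v[:, 1] = (-0.0000,-3.3301,-4.2321)
J_ω[:, 1] = z_1
entry J[2][1] = -4.2321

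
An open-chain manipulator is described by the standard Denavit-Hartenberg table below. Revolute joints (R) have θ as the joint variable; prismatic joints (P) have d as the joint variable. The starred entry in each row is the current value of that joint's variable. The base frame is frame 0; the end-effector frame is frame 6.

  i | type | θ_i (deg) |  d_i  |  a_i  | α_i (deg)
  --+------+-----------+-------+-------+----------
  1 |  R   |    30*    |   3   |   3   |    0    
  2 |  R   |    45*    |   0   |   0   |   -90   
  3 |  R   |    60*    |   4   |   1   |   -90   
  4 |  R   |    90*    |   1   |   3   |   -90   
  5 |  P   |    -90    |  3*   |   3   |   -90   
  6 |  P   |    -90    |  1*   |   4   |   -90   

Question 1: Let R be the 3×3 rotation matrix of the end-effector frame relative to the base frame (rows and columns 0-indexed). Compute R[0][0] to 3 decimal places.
-0.129

End-effector x-axis (col 0 of R) = (-0.1294,-0.4830,0.8660)
R[0][0] = -0.1294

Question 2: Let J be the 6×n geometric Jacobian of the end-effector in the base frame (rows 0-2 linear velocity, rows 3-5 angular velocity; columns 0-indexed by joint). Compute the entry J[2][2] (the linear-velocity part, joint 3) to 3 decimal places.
axis z_2 = (-0.9659,0.2588,0.0000); lever o_n−o_2 = (-1.6730,-6.2438,3.1962)
cross product → J_v[:, 2] = (0.8272,3.0872,6.4641)
J_ω[:, 2] = z_2
entry J[2][2] = 6.4641

6.464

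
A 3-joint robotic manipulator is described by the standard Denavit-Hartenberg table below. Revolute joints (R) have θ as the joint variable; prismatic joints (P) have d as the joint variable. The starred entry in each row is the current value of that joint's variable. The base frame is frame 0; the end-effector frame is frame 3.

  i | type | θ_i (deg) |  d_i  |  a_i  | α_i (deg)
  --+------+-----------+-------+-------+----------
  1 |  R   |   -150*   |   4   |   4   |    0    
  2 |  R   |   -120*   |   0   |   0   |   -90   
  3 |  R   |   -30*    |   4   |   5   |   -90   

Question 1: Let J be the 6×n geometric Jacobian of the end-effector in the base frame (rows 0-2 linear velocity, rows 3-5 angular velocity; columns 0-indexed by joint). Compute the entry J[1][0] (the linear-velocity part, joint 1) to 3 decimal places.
axis z_0 = ẑ; lever o_n−o_0 = (-7.4641,2.3301,6.5000)
cross product → J_v[:, 0] = (-2.3301,-7.4641,0.0000)
J_ω[:, 0] = z_0
entry J[1][0] = -7.4641

-7.464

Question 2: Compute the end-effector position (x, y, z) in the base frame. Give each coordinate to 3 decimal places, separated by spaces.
-7.464 2.330 6.500

after link 1: o_1 = (-3.4641, -2.0000, 4.0000)
after link 2: o_2 = (-3.4641, -2.0000, 4.0000)
after link 3: o_3 = (-7.4641, 2.3301, 6.5000)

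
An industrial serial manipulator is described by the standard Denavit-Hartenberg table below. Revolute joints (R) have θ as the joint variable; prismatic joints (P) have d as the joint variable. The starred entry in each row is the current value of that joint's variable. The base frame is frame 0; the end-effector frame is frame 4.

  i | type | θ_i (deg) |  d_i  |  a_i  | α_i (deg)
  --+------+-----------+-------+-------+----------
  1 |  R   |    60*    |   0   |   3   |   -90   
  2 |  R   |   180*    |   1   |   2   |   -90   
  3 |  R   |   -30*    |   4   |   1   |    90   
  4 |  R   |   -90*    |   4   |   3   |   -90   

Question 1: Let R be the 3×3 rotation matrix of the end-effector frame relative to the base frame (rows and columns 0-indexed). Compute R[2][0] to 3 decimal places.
-1.000

End-effector x-axis (col 0 of R) = (-0.0000,0.0000,-1.0000)
R[2][0] = -1.0000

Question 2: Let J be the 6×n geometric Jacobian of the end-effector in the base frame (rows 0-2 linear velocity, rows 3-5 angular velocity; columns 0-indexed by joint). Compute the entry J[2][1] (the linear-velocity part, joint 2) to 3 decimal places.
axis z_1 = (-0.8660,0.5000,0.0000); lever o_n−o_1 = (-4.7321,1.7321,1.0000)
cross product → J_v[:, 1] = (0.5000,0.8660,0.8660)
J_ω[:, 1] = z_1
entry J[2][1] = 0.8660

0.866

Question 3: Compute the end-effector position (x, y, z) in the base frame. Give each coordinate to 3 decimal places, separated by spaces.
after link 1: o_1 = (1.5000, 2.5981, 0.0000)
after link 2: o_2 = (-0.3660, 1.3660, -0.0000)
after link 3: o_3 = (-1.2321, 0.8660, 4.0000)
after link 4: o_4 = (-3.2321, 4.3301, 1.0000)

-3.232 4.330 1.000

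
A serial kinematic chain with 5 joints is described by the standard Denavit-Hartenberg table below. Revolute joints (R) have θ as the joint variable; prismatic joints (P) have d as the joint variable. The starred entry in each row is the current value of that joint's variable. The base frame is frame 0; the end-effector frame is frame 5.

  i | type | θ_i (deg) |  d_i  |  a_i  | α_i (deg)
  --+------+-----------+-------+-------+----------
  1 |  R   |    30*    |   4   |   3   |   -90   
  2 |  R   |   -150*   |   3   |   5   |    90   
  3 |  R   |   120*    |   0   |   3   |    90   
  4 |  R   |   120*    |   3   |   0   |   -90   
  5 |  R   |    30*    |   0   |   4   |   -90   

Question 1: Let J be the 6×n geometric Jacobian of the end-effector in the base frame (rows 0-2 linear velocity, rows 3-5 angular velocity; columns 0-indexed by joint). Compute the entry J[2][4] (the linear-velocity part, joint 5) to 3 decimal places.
-0.250

axis z_4 = (0.2667,-0.7120,0.6495); lever o_n−o_4 = (0.6005,-2.5401,-3.0311)
cross product → J_v[:, 4] = (3.8080,1.1986,-0.2500)
J_ω[:, 4] = z_4
entry J[2][4] = -0.2500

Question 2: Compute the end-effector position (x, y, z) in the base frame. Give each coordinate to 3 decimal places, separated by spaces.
-4.924 2.467 4.018

after link 1: o_1 = (2.5981, 1.5000, 4.0000)
after link 2: o_2 = (-2.6519, 1.9330, 6.5000)
after link 3: o_3 = (-2.8260, 4.8325, 5.7500)
after link 4: o_4 = (-5.5245, 5.0066, 7.0490)
after link 5: o_5 = (-4.9240, 2.4665, 4.0179)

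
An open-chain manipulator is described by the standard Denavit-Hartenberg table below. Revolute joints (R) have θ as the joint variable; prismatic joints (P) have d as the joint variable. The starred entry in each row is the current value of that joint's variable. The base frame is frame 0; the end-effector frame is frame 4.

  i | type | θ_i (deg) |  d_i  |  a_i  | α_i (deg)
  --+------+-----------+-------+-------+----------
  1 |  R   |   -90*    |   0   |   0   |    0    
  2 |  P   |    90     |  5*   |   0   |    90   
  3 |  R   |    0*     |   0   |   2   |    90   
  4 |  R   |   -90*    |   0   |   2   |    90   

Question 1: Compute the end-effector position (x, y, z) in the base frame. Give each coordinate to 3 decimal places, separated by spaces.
2.000 2.000 5.000

after link 1: o_1 = (0.0000, 0.0000, 0.0000)
after link 2: o_2 = (0.0000, 0.0000, 5.0000)
after link 3: o_3 = (2.0000, 0.0000, 5.0000)
after link 4: o_4 = (2.0000, 2.0000, 5.0000)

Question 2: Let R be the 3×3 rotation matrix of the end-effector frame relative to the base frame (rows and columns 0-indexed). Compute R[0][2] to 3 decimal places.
End-effector z-axis (col 2 of R) = (-1.0000,0.0000,-0.0000)
R[0][2] = -1.0000

-1.000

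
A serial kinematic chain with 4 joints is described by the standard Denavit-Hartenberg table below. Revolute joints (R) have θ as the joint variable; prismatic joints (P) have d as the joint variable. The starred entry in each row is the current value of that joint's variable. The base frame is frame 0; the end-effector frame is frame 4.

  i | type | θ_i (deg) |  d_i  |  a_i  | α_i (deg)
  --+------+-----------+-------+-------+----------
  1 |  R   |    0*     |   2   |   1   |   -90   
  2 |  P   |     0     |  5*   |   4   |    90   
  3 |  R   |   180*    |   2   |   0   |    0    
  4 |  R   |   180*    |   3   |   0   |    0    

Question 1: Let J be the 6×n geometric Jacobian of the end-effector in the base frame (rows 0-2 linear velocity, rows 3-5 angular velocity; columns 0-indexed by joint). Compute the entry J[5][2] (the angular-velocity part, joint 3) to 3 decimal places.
axis z_2 = (0.0000,0.0000,1.0000); lever o_n−o_2 = (0.0000,0.0000,5.0000)
cross product → J_v[:, 2] = (0.0000,0.0000,0.0000)
J_ω[:, 2] = z_2
entry J[5][2] = 1.0000

1.000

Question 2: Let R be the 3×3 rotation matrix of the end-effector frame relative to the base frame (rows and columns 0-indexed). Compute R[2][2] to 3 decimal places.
End-effector z-axis (col 2 of R) = (0.0000,0.0000,1.0000)
R[2][2] = 1.0000

1.000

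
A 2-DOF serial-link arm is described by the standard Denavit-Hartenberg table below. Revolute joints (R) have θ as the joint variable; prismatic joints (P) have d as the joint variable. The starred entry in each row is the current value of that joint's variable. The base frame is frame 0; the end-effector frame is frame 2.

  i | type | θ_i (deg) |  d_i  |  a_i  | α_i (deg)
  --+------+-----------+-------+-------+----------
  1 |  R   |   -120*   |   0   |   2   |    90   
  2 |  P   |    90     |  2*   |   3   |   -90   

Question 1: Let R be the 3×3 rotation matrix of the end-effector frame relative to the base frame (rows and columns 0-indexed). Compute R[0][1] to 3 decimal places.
End-effector y-axis (col 1 of R) = (0.8660,-0.5000,-0.0000)
R[0][1] = 0.8660

0.866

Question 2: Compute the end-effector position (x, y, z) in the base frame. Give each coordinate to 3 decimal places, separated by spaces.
after link 1: o_1 = (-1.0000, -1.7321, 0.0000)
after link 2: o_2 = (-2.7321, -0.7321, 3.0000)

-2.732 -0.732 3.000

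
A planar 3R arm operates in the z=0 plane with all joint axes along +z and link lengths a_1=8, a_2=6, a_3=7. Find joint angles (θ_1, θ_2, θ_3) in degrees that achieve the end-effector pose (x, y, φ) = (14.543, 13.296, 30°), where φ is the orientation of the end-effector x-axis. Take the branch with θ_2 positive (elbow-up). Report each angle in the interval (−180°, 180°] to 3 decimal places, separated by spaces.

wrist centre = target − a_3·(cos φ, sin φ) = (8.4808, 9.7960)
cos θ_2 = (167.8860−8²−6²)/(2·8·6) = 0.7071; θ_2 = 44.9969° (elbow-up)
β = atan2(9.7960,8.4808) = 49.1158°; ψ = atan2(4.2424,12.2429) = 19.1123°
θ_1 = β − ψ = 30.0036°
θ_3 = φ − θ_1 − θ_2 = -45.0004° (wrapped to (-180°,180°])

30.004 44.997 -45.000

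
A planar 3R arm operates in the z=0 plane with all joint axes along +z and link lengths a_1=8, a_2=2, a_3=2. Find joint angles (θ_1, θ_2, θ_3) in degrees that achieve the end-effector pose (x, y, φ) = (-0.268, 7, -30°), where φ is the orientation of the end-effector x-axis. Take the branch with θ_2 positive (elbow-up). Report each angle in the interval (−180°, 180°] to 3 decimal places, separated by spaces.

wrist centre = target − a_3·(cos φ, sin φ) = (-2.0001, 8.0000)
cos θ_2 = (68.0002−8²−2²)/(2·8·2) = 0.0000; θ_2 = 89.9996° (elbow-up)
β = atan2(8.0000,-2.0001) = 104.0366°; ψ = atan2(2.0000,8.0000) = 14.0362°
θ_1 = β − ψ = 90.0004°
θ_3 = φ − θ_1 − θ_2 = 150.0000° (wrapped to (-180°,180°])

90.000 90.000 150.000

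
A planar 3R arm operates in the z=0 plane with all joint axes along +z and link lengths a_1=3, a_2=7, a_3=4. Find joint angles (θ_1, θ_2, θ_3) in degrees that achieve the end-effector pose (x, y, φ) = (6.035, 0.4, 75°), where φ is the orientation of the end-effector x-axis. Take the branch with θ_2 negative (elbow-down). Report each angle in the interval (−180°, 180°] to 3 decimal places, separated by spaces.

60.011 -120.009 134.998

wrist centre = target − a_3·(cos φ, sin φ) = (4.9997, -3.4637)
cos θ_2 = (36.9945−3²−7²)/(2·3·7) = -0.5001; θ_2 = -120.0087° (elbow-down)
β = atan2(-3.4637,4.9997) = -34.7134°; ψ = atan2(-6.0616,-0.5009) = -94.7241°
θ_1 = β − ψ = 60.0107°
θ_3 = φ − θ_1 − θ_2 = 134.9980° (wrapped to (-180°,180°])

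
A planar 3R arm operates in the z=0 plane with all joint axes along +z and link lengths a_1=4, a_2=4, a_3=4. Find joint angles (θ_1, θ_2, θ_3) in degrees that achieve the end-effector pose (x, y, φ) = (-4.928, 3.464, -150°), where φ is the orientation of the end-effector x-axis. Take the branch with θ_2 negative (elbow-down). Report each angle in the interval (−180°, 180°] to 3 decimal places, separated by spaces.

wrist centre = target − a_3·(cos φ, sin φ) = (-1.4639, 5.4640)
cos θ_2 = (31.9983−4²−4²)/(2·4·4) = -0.0001; θ_2 = -90.0031° (elbow-down)
β = atan2(5.4640,-1.4639) = 104.9983°; ψ = atan2(-4.0000,3.9998) = -45.0015°
θ_1 = β − ψ = 149.9998°
θ_3 = φ − θ_1 − θ_2 = 150.0032° (wrapped to (-180°,180°])

150.000 -90.003 150.003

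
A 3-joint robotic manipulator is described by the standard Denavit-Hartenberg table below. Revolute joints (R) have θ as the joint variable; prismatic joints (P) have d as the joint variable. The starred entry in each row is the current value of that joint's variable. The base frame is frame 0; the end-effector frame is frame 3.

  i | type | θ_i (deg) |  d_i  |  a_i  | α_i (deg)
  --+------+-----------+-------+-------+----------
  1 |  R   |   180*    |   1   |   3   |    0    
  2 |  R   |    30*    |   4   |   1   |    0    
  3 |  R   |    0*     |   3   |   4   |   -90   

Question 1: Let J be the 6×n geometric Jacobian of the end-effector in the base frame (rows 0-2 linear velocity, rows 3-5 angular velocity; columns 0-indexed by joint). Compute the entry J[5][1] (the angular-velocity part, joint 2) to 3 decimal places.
1.000

axis z_1 = (0.0000,0.0000,1.0000); lever o_n−o_1 = (-4.3301,-2.5000,7.0000)
cross product → J_v[:, 1] = (2.5000,-4.3301,0.0000)
J_ω[:, 1] = z_1
entry J[5][1] = 1.0000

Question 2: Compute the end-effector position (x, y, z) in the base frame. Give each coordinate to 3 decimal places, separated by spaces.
after link 1: o_1 = (-3.0000, 0.0000, 1.0000)
after link 2: o_2 = (-3.8660, -0.5000, 5.0000)
after link 3: o_3 = (-7.3301, -2.5000, 8.0000)

-7.330 -2.500 8.000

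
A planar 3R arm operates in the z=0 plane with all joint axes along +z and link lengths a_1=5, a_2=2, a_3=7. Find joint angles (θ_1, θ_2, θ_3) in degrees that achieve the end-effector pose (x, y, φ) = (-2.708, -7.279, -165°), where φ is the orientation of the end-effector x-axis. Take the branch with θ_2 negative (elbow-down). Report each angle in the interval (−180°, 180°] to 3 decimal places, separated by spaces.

wrist centre = target − a_3·(cos φ, sin φ) = (4.0535, -5.4673)
cos θ_2 = (46.3217−5²−2²)/(2·5·2) = 0.8661; θ_2 = -29.9931° (elbow-down)
β = atan2(-5.4673,4.0535) = -53.4464°; ψ = atan2(-0.9998,6.7322) = -8.4472°
θ_1 = β − ψ = -44.9992°
θ_3 = φ − θ_1 − θ_2 = -90.0077° (wrapped to (-180°,180°])

-44.999 -29.993 -90.008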